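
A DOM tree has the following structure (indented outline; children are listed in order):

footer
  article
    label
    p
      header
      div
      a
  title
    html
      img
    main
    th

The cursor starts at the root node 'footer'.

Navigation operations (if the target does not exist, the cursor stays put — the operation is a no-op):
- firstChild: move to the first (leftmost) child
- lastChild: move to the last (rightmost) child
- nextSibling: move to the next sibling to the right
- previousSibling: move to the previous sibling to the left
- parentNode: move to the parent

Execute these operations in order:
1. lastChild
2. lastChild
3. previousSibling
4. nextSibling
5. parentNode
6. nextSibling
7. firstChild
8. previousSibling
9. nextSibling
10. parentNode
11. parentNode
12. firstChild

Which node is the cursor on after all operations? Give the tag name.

Answer: article

Derivation:
After 1 (lastChild): title
After 2 (lastChild): th
After 3 (previousSibling): main
After 4 (nextSibling): th
After 5 (parentNode): title
After 6 (nextSibling): title (no-op, stayed)
After 7 (firstChild): html
After 8 (previousSibling): html (no-op, stayed)
After 9 (nextSibling): main
After 10 (parentNode): title
After 11 (parentNode): footer
After 12 (firstChild): article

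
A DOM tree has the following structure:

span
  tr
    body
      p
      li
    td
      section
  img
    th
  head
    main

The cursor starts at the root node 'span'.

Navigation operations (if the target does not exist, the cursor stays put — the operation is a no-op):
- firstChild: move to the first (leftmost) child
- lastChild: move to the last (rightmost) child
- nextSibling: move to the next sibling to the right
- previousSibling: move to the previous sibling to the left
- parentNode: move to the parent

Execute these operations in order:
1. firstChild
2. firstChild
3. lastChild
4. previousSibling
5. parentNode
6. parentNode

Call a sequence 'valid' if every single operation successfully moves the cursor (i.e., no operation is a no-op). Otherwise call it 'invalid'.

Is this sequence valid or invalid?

After 1 (firstChild): tr
After 2 (firstChild): body
After 3 (lastChild): li
After 4 (previousSibling): p
After 5 (parentNode): body
After 6 (parentNode): tr

Answer: valid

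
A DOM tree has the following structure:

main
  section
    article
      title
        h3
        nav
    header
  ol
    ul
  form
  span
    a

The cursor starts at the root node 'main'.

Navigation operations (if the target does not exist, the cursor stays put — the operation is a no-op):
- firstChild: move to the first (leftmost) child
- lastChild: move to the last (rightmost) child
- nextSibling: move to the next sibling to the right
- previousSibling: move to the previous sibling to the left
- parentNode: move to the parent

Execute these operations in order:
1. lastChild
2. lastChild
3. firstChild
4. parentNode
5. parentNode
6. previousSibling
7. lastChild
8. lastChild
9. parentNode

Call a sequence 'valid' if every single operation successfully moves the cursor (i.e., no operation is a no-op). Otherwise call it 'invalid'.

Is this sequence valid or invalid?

Answer: invalid

Derivation:
After 1 (lastChild): span
After 2 (lastChild): a
After 3 (firstChild): a (no-op, stayed)
After 4 (parentNode): span
After 5 (parentNode): main
After 6 (previousSibling): main (no-op, stayed)
After 7 (lastChild): span
After 8 (lastChild): a
After 9 (parentNode): span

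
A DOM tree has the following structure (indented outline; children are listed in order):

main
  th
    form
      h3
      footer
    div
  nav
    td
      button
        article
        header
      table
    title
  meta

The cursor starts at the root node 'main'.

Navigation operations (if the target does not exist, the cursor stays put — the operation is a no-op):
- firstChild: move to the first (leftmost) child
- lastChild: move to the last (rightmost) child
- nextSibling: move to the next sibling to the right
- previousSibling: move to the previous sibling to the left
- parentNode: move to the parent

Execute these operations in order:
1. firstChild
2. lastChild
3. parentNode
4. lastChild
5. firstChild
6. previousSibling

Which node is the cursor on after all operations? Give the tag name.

Answer: form

Derivation:
After 1 (firstChild): th
After 2 (lastChild): div
After 3 (parentNode): th
After 4 (lastChild): div
After 5 (firstChild): div (no-op, stayed)
After 6 (previousSibling): form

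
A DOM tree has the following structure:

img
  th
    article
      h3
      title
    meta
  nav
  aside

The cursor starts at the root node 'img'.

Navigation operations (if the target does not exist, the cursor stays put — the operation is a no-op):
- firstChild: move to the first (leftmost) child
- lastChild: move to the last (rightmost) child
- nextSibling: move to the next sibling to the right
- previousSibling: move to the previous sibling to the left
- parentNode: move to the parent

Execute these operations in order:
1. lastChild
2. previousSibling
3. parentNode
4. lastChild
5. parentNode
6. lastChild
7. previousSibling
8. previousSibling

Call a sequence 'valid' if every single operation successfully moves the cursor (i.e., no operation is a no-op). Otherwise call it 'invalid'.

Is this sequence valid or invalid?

Answer: valid

Derivation:
After 1 (lastChild): aside
After 2 (previousSibling): nav
After 3 (parentNode): img
After 4 (lastChild): aside
After 5 (parentNode): img
After 6 (lastChild): aside
After 7 (previousSibling): nav
After 8 (previousSibling): th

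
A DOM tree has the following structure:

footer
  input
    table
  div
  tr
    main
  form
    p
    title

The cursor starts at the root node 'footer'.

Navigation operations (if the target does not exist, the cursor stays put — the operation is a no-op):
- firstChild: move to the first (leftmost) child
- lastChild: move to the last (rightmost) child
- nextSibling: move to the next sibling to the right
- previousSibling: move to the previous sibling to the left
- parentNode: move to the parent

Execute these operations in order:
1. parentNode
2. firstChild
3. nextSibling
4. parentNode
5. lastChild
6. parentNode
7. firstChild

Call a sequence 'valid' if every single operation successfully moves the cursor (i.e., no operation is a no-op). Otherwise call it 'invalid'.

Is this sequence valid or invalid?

After 1 (parentNode): footer (no-op, stayed)
After 2 (firstChild): input
After 3 (nextSibling): div
After 4 (parentNode): footer
After 5 (lastChild): form
After 6 (parentNode): footer
After 7 (firstChild): input

Answer: invalid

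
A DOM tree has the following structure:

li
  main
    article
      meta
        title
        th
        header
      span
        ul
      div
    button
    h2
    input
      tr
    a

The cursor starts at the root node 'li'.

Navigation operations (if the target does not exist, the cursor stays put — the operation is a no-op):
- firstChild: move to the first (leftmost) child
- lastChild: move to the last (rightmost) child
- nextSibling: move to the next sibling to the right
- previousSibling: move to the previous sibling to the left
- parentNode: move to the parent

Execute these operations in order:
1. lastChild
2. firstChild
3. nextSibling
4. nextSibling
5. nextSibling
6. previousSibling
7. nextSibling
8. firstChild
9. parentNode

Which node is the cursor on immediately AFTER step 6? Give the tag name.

After 1 (lastChild): main
After 2 (firstChild): article
After 3 (nextSibling): button
After 4 (nextSibling): h2
After 5 (nextSibling): input
After 6 (previousSibling): h2

Answer: h2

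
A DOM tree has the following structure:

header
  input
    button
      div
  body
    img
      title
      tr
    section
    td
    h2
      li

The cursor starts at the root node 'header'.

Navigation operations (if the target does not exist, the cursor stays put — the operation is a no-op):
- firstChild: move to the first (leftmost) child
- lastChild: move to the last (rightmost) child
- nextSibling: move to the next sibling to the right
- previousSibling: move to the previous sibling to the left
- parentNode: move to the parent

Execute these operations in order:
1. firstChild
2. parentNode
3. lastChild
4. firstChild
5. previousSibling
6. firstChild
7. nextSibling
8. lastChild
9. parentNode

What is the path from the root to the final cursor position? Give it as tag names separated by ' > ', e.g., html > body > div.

Answer: header > body > img

Derivation:
After 1 (firstChild): input
After 2 (parentNode): header
After 3 (lastChild): body
After 4 (firstChild): img
After 5 (previousSibling): img (no-op, stayed)
After 6 (firstChild): title
After 7 (nextSibling): tr
After 8 (lastChild): tr (no-op, stayed)
After 9 (parentNode): img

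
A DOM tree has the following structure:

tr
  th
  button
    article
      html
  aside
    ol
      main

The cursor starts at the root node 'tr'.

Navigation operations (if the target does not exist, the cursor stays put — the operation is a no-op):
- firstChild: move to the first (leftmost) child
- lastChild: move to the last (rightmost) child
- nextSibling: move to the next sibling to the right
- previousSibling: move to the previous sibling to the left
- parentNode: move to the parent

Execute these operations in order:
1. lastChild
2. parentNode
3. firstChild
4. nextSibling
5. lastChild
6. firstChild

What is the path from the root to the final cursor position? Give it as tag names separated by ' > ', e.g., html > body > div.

Answer: tr > button > article > html

Derivation:
After 1 (lastChild): aside
After 2 (parentNode): tr
After 3 (firstChild): th
After 4 (nextSibling): button
After 5 (lastChild): article
After 6 (firstChild): html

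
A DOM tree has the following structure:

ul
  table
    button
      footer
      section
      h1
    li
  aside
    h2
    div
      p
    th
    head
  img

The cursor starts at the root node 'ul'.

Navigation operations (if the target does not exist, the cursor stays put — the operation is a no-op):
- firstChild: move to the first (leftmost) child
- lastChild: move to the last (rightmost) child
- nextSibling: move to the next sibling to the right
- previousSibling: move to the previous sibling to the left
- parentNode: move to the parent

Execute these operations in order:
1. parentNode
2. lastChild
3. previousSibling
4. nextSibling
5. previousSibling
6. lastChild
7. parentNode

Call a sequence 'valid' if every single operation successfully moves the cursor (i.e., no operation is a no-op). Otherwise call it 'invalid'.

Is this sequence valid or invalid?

After 1 (parentNode): ul (no-op, stayed)
After 2 (lastChild): img
After 3 (previousSibling): aside
After 4 (nextSibling): img
After 5 (previousSibling): aside
After 6 (lastChild): head
After 7 (parentNode): aside

Answer: invalid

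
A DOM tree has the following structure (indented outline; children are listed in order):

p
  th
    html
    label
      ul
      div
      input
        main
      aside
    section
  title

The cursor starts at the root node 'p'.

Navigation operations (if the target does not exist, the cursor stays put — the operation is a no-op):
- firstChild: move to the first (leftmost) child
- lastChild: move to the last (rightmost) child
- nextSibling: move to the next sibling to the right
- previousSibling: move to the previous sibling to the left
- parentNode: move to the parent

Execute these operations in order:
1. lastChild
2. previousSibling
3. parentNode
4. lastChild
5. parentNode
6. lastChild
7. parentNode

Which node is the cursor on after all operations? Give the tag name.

Answer: p

Derivation:
After 1 (lastChild): title
After 2 (previousSibling): th
After 3 (parentNode): p
After 4 (lastChild): title
After 5 (parentNode): p
After 6 (lastChild): title
After 7 (parentNode): p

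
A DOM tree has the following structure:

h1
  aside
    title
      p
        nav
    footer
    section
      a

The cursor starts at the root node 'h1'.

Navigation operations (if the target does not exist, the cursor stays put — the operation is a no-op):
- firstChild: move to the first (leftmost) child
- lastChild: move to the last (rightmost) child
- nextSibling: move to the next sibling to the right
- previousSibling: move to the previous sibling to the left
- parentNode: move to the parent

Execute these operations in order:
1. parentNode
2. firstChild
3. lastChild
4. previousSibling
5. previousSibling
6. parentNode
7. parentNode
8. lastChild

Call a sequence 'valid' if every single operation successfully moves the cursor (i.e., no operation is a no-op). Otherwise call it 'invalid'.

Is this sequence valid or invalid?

Answer: invalid

Derivation:
After 1 (parentNode): h1 (no-op, stayed)
After 2 (firstChild): aside
After 3 (lastChild): section
After 4 (previousSibling): footer
After 5 (previousSibling): title
After 6 (parentNode): aside
After 7 (parentNode): h1
After 8 (lastChild): aside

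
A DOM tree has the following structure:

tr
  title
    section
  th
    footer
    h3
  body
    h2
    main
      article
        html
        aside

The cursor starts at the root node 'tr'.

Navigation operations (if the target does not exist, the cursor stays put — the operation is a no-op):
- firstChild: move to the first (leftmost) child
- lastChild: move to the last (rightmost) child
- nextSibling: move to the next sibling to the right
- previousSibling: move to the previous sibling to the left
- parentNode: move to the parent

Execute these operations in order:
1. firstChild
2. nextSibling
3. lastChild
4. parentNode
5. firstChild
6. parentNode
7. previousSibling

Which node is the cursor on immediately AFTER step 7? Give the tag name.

Answer: title

Derivation:
After 1 (firstChild): title
After 2 (nextSibling): th
After 3 (lastChild): h3
After 4 (parentNode): th
After 5 (firstChild): footer
After 6 (parentNode): th
After 7 (previousSibling): title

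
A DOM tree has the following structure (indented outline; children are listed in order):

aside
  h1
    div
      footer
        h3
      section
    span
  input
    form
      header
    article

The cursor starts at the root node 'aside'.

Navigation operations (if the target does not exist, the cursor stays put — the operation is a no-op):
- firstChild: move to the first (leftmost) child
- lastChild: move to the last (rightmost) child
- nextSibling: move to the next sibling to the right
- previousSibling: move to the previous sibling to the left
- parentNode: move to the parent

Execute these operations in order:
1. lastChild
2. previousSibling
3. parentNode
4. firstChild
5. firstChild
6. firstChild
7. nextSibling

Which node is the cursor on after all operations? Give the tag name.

After 1 (lastChild): input
After 2 (previousSibling): h1
After 3 (parentNode): aside
After 4 (firstChild): h1
After 5 (firstChild): div
After 6 (firstChild): footer
After 7 (nextSibling): section

Answer: section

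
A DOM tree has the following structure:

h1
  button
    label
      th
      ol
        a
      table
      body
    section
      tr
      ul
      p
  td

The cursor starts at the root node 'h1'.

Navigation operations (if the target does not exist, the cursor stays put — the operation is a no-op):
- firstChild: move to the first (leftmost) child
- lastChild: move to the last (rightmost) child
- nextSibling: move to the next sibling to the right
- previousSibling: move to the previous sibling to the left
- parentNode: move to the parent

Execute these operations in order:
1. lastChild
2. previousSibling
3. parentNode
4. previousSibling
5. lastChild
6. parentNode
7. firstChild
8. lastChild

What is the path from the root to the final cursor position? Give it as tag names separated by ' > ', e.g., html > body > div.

After 1 (lastChild): td
After 2 (previousSibling): button
After 3 (parentNode): h1
After 4 (previousSibling): h1 (no-op, stayed)
After 5 (lastChild): td
After 6 (parentNode): h1
After 7 (firstChild): button
After 8 (lastChild): section

Answer: h1 > button > section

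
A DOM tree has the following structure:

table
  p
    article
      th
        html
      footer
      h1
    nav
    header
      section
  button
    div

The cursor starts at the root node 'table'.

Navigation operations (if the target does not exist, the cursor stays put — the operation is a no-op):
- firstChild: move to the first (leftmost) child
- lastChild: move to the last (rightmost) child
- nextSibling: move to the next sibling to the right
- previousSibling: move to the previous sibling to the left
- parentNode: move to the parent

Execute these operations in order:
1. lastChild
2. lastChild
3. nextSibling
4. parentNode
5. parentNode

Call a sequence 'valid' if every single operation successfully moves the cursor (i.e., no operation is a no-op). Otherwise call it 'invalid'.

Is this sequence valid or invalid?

Answer: invalid

Derivation:
After 1 (lastChild): button
After 2 (lastChild): div
After 3 (nextSibling): div (no-op, stayed)
After 4 (parentNode): button
After 5 (parentNode): table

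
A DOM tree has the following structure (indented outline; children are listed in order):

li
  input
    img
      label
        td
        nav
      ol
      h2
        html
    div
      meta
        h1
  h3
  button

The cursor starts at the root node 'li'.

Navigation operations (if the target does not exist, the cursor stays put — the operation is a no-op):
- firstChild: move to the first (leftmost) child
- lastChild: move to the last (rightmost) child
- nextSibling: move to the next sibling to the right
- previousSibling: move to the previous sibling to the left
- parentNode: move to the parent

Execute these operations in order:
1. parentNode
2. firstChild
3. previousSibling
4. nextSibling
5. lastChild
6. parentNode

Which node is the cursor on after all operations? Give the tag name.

Answer: li

Derivation:
After 1 (parentNode): li (no-op, stayed)
After 2 (firstChild): input
After 3 (previousSibling): input (no-op, stayed)
After 4 (nextSibling): h3
After 5 (lastChild): h3 (no-op, stayed)
After 6 (parentNode): li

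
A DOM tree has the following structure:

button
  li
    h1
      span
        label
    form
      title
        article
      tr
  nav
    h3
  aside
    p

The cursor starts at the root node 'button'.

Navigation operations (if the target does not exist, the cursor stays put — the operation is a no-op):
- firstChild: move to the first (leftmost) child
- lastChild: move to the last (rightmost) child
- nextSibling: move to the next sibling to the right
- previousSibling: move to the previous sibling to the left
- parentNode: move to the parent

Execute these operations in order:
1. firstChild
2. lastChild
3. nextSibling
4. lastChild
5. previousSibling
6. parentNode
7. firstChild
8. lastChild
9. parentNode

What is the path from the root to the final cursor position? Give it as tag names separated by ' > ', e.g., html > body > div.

Answer: button > li > form > title

Derivation:
After 1 (firstChild): li
After 2 (lastChild): form
After 3 (nextSibling): form (no-op, stayed)
After 4 (lastChild): tr
After 5 (previousSibling): title
After 6 (parentNode): form
After 7 (firstChild): title
After 8 (lastChild): article
After 9 (parentNode): title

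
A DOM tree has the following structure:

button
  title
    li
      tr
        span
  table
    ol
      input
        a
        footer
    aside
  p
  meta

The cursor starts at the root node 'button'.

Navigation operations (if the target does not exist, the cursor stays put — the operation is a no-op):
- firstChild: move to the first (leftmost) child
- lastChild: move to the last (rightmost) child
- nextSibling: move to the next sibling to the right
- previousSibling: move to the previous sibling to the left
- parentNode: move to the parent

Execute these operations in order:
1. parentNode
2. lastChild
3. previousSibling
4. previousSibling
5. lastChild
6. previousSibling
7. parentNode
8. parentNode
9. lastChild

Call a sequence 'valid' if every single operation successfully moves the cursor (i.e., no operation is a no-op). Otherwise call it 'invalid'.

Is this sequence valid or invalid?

After 1 (parentNode): button (no-op, stayed)
After 2 (lastChild): meta
After 3 (previousSibling): p
After 4 (previousSibling): table
After 5 (lastChild): aside
After 6 (previousSibling): ol
After 7 (parentNode): table
After 8 (parentNode): button
After 9 (lastChild): meta

Answer: invalid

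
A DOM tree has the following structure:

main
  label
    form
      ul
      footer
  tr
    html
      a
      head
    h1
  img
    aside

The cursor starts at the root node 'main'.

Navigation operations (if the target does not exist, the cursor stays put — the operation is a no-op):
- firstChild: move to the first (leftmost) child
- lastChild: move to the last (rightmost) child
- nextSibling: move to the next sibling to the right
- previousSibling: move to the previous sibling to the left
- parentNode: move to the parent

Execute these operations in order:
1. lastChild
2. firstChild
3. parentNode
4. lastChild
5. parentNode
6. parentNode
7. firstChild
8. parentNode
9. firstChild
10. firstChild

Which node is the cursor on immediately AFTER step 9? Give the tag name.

Answer: label

Derivation:
After 1 (lastChild): img
After 2 (firstChild): aside
After 3 (parentNode): img
After 4 (lastChild): aside
After 5 (parentNode): img
After 6 (parentNode): main
After 7 (firstChild): label
After 8 (parentNode): main
After 9 (firstChild): label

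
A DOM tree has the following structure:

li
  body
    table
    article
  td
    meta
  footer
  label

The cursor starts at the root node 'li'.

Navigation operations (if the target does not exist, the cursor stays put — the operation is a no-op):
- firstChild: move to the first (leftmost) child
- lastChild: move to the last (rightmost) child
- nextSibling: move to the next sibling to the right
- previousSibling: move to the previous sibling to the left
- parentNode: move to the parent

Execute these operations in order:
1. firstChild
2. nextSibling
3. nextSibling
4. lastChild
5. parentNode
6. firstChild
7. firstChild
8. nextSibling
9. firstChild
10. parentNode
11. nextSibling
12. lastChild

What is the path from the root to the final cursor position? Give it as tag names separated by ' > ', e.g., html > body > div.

Answer: li > td > meta

Derivation:
After 1 (firstChild): body
After 2 (nextSibling): td
After 3 (nextSibling): footer
After 4 (lastChild): footer (no-op, stayed)
After 5 (parentNode): li
After 6 (firstChild): body
After 7 (firstChild): table
After 8 (nextSibling): article
After 9 (firstChild): article (no-op, stayed)
After 10 (parentNode): body
After 11 (nextSibling): td
After 12 (lastChild): meta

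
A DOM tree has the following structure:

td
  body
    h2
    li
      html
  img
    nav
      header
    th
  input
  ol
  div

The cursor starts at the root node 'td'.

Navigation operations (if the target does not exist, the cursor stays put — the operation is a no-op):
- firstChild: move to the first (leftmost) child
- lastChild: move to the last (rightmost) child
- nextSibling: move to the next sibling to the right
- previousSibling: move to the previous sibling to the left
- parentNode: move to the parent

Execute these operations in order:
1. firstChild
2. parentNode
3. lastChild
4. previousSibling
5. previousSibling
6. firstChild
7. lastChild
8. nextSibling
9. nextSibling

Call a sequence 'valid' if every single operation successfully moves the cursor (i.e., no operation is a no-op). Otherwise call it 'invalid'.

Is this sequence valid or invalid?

Answer: invalid

Derivation:
After 1 (firstChild): body
After 2 (parentNode): td
After 3 (lastChild): div
After 4 (previousSibling): ol
After 5 (previousSibling): input
After 6 (firstChild): input (no-op, stayed)
After 7 (lastChild): input (no-op, stayed)
After 8 (nextSibling): ol
After 9 (nextSibling): div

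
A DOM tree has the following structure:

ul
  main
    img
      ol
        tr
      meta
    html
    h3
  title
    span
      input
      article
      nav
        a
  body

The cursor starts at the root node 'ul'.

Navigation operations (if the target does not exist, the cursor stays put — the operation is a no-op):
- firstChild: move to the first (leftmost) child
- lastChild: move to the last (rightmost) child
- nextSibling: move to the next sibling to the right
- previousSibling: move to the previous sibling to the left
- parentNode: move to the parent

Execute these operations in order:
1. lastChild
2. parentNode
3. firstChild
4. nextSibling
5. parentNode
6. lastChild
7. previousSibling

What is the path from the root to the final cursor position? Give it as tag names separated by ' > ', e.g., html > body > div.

Answer: ul > title

Derivation:
After 1 (lastChild): body
After 2 (parentNode): ul
After 3 (firstChild): main
After 4 (nextSibling): title
After 5 (parentNode): ul
After 6 (lastChild): body
After 7 (previousSibling): title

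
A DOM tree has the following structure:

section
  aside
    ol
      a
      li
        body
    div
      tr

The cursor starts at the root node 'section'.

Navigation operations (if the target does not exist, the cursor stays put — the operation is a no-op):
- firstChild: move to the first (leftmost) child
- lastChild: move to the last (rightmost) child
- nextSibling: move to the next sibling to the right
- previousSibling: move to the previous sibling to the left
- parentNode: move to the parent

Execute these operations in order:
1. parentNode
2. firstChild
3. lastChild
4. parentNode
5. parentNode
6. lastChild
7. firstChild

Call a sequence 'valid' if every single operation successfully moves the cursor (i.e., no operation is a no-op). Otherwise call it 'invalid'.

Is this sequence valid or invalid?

Answer: invalid

Derivation:
After 1 (parentNode): section (no-op, stayed)
After 2 (firstChild): aside
After 3 (lastChild): div
After 4 (parentNode): aside
After 5 (parentNode): section
After 6 (lastChild): aside
After 7 (firstChild): ol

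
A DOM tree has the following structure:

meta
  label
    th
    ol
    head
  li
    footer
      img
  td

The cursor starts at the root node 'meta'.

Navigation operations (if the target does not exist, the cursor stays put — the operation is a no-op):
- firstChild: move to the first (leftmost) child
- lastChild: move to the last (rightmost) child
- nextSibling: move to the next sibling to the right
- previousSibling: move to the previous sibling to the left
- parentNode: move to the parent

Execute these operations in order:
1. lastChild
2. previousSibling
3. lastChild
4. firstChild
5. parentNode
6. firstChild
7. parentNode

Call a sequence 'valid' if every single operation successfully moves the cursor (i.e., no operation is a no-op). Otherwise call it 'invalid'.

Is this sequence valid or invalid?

After 1 (lastChild): td
After 2 (previousSibling): li
After 3 (lastChild): footer
After 4 (firstChild): img
After 5 (parentNode): footer
After 6 (firstChild): img
After 7 (parentNode): footer

Answer: valid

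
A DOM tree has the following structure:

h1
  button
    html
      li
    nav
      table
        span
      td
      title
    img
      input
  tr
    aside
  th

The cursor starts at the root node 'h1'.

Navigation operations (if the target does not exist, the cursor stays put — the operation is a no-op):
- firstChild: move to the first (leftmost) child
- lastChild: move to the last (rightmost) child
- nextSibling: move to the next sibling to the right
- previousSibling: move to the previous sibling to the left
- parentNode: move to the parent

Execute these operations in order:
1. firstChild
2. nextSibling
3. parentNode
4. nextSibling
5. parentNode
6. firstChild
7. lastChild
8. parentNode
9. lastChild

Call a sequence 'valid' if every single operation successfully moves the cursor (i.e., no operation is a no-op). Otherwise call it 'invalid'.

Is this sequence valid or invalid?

Answer: invalid

Derivation:
After 1 (firstChild): button
After 2 (nextSibling): tr
After 3 (parentNode): h1
After 4 (nextSibling): h1 (no-op, stayed)
After 5 (parentNode): h1 (no-op, stayed)
After 6 (firstChild): button
After 7 (lastChild): img
After 8 (parentNode): button
After 9 (lastChild): img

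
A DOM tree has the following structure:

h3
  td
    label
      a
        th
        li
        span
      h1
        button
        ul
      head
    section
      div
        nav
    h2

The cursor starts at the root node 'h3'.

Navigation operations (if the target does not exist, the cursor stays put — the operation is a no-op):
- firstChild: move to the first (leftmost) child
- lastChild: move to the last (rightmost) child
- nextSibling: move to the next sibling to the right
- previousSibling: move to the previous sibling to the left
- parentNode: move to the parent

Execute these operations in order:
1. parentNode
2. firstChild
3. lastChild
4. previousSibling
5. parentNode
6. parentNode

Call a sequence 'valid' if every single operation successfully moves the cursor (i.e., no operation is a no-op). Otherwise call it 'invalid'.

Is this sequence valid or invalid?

After 1 (parentNode): h3 (no-op, stayed)
After 2 (firstChild): td
After 3 (lastChild): h2
After 4 (previousSibling): section
After 5 (parentNode): td
After 6 (parentNode): h3

Answer: invalid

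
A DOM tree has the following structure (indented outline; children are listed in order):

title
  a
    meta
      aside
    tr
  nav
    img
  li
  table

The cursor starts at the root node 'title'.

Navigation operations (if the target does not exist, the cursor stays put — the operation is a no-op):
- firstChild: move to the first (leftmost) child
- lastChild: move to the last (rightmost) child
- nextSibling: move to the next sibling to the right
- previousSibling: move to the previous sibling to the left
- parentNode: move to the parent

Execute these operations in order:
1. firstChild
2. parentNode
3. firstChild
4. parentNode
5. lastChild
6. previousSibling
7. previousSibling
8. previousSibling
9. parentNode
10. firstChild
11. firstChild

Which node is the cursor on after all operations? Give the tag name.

After 1 (firstChild): a
After 2 (parentNode): title
After 3 (firstChild): a
After 4 (parentNode): title
After 5 (lastChild): table
After 6 (previousSibling): li
After 7 (previousSibling): nav
After 8 (previousSibling): a
After 9 (parentNode): title
After 10 (firstChild): a
After 11 (firstChild): meta

Answer: meta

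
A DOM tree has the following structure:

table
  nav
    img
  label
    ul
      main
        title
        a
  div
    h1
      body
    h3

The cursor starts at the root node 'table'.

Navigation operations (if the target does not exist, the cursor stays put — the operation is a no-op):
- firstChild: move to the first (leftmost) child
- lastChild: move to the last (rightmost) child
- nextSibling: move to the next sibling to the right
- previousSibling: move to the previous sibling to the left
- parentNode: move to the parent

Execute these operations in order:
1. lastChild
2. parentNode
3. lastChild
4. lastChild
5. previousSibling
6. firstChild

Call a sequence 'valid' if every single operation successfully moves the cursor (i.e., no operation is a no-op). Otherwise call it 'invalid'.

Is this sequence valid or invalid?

Answer: valid

Derivation:
After 1 (lastChild): div
After 2 (parentNode): table
After 3 (lastChild): div
After 4 (lastChild): h3
After 5 (previousSibling): h1
After 6 (firstChild): body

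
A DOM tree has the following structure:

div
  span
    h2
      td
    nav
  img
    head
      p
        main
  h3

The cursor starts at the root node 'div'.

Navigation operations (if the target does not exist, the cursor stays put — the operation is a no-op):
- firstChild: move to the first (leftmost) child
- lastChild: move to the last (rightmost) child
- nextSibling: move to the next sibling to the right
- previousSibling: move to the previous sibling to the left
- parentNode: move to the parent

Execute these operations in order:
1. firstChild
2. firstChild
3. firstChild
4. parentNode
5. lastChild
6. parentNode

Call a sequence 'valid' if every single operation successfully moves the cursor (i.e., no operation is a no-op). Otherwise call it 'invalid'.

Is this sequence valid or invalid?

Answer: valid

Derivation:
After 1 (firstChild): span
After 2 (firstChild): h2
After 3 (firstChild): td
After 4 (parentNode): h2
After 5 (lastChild): td
After 6 (parentNode): h2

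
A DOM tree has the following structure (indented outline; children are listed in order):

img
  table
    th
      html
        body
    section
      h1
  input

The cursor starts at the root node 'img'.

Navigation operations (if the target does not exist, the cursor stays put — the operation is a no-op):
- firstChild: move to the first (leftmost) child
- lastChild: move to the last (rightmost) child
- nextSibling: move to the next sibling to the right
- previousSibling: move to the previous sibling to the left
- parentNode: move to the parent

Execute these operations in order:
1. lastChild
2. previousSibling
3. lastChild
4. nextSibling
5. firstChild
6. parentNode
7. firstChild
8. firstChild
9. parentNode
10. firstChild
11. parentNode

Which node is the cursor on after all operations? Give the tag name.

After 1 (lastChild): input
After 2 (previousSibling): table
After 3 (lastChild): section
After 4 (nextSibling): section (no-op, stayed)
After 5 (firstChild): h1
After 6 (parentNode): section
After 7 (firstChild): h1
After 8 (firstChild): h1 (no-op, stayed)
After 9 (parentNode): section
After 10 (firstChild): h1
After 11 (parentNode): section

Answer: section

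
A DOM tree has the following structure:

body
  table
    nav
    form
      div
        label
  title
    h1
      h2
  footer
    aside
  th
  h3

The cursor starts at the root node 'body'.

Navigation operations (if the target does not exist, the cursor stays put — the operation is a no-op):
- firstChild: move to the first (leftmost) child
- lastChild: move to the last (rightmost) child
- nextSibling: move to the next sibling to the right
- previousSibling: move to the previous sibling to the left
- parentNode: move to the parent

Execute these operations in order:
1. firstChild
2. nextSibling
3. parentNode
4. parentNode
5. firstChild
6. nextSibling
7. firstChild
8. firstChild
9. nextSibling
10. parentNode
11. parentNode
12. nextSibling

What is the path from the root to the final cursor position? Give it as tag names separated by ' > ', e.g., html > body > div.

After 1 (firstChild): table
After 2 (nextSibling): title
After 3 (parentNode): body
After 4 (parentNode): body (no-op, stayed)
After 5 (firstChild): table
After 6 (nextSibling): title
After 7 (firstChild): h1
After 8 (firstChild): h2
After 9 (nextSibling): h2 (no-op, stayed)
After 10 (parentNode): h1
After 11 (parentNode): title
After 12 (nextSibling): footer

Answer: body > footer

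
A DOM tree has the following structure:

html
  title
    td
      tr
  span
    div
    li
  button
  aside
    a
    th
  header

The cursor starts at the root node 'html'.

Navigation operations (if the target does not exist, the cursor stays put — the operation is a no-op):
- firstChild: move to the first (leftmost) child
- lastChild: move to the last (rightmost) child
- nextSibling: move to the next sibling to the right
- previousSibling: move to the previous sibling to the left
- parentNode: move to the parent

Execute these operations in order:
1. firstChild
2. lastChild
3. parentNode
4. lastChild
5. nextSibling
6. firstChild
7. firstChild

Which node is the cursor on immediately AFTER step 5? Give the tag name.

After 1 (firstChild): title
After 2 (lastChild): td
After 3 (parentNode): title
After 4 (lastChild): td
After 5 (nextSibling): td (no-op, stayed)

Answer: td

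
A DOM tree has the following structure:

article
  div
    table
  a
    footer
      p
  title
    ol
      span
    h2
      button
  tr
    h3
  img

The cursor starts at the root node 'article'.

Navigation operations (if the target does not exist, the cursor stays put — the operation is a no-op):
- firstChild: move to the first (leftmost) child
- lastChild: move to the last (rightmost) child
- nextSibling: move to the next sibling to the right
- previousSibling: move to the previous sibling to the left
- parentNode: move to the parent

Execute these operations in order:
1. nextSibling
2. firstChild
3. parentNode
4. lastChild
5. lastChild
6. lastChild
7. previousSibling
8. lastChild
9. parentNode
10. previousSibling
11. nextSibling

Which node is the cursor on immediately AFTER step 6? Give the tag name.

Answer: img

Derivation:
After 1 (nextSibling): article (no-op, stayed)
After 2 (firstChild): div
After 3 (parentNode): article
After 4 (lastChild): img
After 5 (lastChild): img (no-op, stayed)
After 6 (lastChild): img (no-op, stayed)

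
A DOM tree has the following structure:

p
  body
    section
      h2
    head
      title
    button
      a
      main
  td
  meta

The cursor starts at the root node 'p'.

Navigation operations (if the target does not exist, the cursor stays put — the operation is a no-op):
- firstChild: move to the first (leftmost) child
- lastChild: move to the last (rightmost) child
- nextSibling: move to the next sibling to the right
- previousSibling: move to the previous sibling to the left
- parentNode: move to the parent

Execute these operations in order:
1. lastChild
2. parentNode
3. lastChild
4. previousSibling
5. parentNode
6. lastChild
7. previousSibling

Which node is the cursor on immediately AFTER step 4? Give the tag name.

Answer: td

Derivation:
After 1 (lastChild): meta
After 2 (parentNode): p
After 3 (lastChild): meta
After 4 (previousSibling): td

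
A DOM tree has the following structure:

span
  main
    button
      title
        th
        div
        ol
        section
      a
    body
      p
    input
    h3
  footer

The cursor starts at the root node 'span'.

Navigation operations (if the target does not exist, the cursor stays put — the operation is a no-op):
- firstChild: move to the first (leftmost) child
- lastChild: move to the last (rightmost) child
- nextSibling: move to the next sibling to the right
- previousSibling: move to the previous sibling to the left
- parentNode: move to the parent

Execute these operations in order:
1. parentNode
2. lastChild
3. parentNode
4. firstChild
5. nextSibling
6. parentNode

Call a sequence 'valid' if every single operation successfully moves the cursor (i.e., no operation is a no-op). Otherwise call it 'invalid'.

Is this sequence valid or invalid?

Answer: invalid

Derivation:
After 1 (parentNode): span (no-op, stayed)
After 2 (lastChild): footer
After 3 (parentNode): span
After 4 (firstChild): main
After 5 (nextSibling): footer
After 6 (parentNode): span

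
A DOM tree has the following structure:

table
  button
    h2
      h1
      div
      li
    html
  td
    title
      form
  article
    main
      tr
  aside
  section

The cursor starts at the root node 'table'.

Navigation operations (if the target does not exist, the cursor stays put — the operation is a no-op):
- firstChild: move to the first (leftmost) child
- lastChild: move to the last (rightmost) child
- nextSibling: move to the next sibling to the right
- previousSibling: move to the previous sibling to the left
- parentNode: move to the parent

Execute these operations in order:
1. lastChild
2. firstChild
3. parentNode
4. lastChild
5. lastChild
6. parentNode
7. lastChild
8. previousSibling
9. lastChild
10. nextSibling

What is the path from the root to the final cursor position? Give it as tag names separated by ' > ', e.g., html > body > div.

Answer: table > section

Derivation:
After 1 (lastChild): section
After 2 (firstChild): section (no-op, stayed)
After 3 (parentNode): table
After 4 (lastChild): section
After 5 (lastChild): section (no-op, stayed)
After 6 (parentNode): table
After 7 (lastChild): section
After 8 (previousSibling): aside
After 9 (lastChild): aside (no-op, stayed)
After 10 (nextSibling): section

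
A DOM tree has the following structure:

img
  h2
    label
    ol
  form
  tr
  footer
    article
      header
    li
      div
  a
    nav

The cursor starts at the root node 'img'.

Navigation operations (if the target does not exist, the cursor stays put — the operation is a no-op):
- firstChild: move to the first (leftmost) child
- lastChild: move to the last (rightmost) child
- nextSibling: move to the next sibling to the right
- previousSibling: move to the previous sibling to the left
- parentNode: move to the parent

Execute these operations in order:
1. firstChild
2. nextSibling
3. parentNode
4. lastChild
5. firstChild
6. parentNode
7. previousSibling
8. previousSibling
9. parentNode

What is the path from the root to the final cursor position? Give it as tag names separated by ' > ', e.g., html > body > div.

After 1 (firstChild): h2
After 2 (nextSibling): form
After 3 (parentNode): img
After 4 (lastChild): a
After 5 (firstChild): nav
After 6 (parentNode): a
After 7 (previousSibling): footer
After 8 (previousSibling): tr
After 9 (parentNode): img

Answer: img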